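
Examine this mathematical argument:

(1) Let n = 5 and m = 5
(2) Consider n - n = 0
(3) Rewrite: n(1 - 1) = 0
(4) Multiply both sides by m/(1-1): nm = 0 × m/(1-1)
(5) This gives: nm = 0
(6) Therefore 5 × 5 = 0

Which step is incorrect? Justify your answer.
Step 4: Multiply both sides by m/(1-1): nm = 0 × m/(1-1)

Step 4 multiplies both sides by m/(1-1). However, 1-1 = 0, so this is multiplication by m/0, which is undefined. We cannot multiply by an undefined expression.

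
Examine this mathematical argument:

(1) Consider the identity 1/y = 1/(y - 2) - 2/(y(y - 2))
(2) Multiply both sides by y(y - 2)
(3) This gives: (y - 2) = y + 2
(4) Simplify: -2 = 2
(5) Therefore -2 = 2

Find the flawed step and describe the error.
Step 3: This gives: (y - 2) = y + 2

Step 3 makes a sign error when clearing denominators. Multiplying -2/(y(y - 2)) by y(y - 2) gives -2, not +2. The correct result is (y - 2) = y - 2, which is trivially true, not (y - 2) = y + 2. (Step 1 is a valid identity: 1/(y - 2) - 2/(y(y - 2)) = (y - 2)/(y(y - 2)) = 1/y.)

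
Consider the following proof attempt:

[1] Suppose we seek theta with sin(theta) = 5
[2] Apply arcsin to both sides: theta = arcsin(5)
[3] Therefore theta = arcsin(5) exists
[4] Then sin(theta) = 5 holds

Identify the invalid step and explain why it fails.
Step 2: Apply arcsin to both sides: theta = arcsin(5)

Step 2 applies arcsin to 5. However, arcsin(x) is only defined for x in [-1, 1] because sin(theta) can only produce values in that range. Since |5| > 1, arcsin(5) is undefined. There is no angle whose sine equals 5.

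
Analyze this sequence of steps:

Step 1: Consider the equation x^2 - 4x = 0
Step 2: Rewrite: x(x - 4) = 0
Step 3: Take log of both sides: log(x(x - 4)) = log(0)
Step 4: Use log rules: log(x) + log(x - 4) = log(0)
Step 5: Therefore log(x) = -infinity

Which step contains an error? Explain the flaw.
Step 3: Take log of both sides: log(x(x - 4)) = log(0)

Step 3 takes the logarithm of both sides, resulting in log(0) on the right side. The logarithm is only defined for positive numbers; log(0) is undefined (approaches negative infinity). This operation is invalid.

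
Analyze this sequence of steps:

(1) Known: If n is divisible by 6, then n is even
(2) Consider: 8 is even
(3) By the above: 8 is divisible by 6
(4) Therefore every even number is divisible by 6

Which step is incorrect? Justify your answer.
Step 3: By the above: 8 is divisible by 6

Step 3 commits the fallacy of affirming the consequent. The known fact 'divisible by 6 → even' does NOT imply 'even → divisible by 6'. That would be the converse, which is false. For example, 8 is even but 8 ÷ 6 = 1.33, which is not an integer.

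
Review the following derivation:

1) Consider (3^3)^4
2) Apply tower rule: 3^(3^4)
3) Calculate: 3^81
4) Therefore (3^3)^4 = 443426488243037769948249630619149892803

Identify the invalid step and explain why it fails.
Step 2: Apply tower rule: 3^(3^4)

Step 2 incorrectly states that (a^b)^c = a^(b^c). The correct rule is (a^b)^c = a^(b×c). The actual value is (3^3)^4 = 3^12 = 531441, not 3^81 = 443426488243037769948249630619149892803.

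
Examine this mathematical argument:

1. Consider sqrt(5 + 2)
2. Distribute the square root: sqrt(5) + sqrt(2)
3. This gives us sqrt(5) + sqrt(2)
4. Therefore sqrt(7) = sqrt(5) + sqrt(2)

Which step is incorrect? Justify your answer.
Step 2: Distribute the square root: sqrt(5) + sqrt(2)

Step 2 incorrectly 'distributes' the square root over addition. The square root function does not distribute: sqrt(a + b) ≠ sqrt(a) + sqrt(b). In fact, sqrt(5 + 2) = sqrt(7) ≈ 2.6458, while sqrt(5) + sqrt(2) ≈ 3.6503.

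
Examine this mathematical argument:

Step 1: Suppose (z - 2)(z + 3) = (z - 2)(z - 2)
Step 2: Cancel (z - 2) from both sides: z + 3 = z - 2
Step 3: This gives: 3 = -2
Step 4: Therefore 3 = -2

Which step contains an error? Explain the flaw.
Step 2: Cancel (z - 2) from both sides: z + 3 = z - 2

Step 2 cancels (z - 2) from both sides. This is only valid if (z - 2) ≠ 0, i.e., z ≠ 2. When z = 2, both sides equal zero regardless of the other factors. The correct approach requires considering z = 2 as a separate case.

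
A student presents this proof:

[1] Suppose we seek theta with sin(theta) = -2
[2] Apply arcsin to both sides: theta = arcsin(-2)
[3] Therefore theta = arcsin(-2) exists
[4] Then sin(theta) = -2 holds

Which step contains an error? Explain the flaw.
Step 2: Apply arcsin to both sides: theta = arcsin(-2)

Step 2 applies arcsin to -2. However, arcsin(x) is only defined for x in [-1, 1] because sin(theta) can only produce values in that range. Since |-2| > 1, arcsin(-2) is undefined. There is no angle whose sine equals -2.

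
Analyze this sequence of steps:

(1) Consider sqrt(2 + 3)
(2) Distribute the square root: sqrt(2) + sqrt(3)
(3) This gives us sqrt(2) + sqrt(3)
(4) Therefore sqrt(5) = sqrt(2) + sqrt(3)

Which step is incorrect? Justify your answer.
Step 2: Distribute the square root: sqrt(2) + sqrt(3)

Step 2 incorrectly 'distributes' the square root over addition. The square root function does not distribute: sqrt(a + b) ≠ sqrt(a) + sqrt(b). In fact, sqrt(2 + 3) = sqrt(5) ≈ 2.2361, while sqrt(2) + sqrt(3) ≈ 3.1463.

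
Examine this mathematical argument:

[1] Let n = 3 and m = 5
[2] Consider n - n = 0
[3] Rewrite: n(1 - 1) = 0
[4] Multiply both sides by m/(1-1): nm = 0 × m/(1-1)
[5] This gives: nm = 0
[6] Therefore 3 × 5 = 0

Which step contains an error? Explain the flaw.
Step 4: Multiply both sides by m/(1-1): nm = 0 × m/(1-1)

Step 4 multiplies both sides by m/(1-1). However, 1-1 = 0, so this is multiplication by m/0, which is undefined. We cannot multiply by an undefined expression.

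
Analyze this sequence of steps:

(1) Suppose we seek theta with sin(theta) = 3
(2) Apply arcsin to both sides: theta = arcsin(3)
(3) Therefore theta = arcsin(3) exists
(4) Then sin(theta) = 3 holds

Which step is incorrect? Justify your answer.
Step 2: Apply arcsin to both sides: theta = arcsin(3)

Step 2 applies arcsin to 3. However, arcsin(x) is only defined for x in [-1, 1] because sin(theta) can only produce values in that range. Since |3| > 1, arcsin(3) is undefined. There is no angle whose sine equals 3.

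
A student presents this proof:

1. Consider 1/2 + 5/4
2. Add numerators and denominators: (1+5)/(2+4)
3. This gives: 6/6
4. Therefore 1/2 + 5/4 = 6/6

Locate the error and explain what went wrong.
Step 2: Add numerators and denominators: (1+5)/(2+4)

Step 2 incorrectly adds fractions by separately adding numerators and denominators. This is wrong. The correct method requires a common denominator: 1/2 + 5/4 = (1×4 + 5×2)/(2×4) = 14/8 = 7/4. The method used gives 6/6, which is different.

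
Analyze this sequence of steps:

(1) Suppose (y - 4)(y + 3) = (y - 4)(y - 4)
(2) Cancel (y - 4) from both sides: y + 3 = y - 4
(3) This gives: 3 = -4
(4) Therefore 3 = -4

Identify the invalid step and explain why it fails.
Step 2: Cancel (y - 4) from both sides: y + 3 = y - 4

Step 2 cancels (y - 4) from both sides. This is only valid if (y - 4) ≠ 0, i.e., y ≠ 4. When y = 4, both sides equal zero regardless of the other factors. The correct approach requires considering y = 4 as a separate case.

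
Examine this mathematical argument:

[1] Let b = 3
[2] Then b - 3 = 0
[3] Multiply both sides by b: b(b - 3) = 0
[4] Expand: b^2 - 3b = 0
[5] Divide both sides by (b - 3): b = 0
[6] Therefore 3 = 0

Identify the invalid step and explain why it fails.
Step 5: Divide both sides by (b - 3): b = 0

Step 5 divides both sides by (b - 3). However, since b = 3, we have (b - 3) = 0. Division by zero is undefined, making this step invalid.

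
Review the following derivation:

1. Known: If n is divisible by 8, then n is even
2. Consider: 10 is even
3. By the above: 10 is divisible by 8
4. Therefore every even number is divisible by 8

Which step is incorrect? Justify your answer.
Step 3: By the above: 10 is divisible by 8

Step 3 commits the fallacy of affirming the consequent. The known fact 'divisible by 8 → even' does NOT imply 'even → divisible by 8'. That would be the converse, which is false. For example, 10 is even but 10 ÷ 8 = 1.25, which is not an integer.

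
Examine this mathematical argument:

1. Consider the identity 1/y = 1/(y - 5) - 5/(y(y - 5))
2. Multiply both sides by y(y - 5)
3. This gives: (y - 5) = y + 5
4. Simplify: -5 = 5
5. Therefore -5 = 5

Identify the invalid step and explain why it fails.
Step 3: This gives: (y - 5) = y + 5

Step 3 makes a sign error when clearing denominators. Multiplying -5/(y(y - 5)) by y(y - 5) gives -5, not +5. The correct result is (y - 5) = y - 5, which is trivially true, not (y - 5) = y + 5. (Step 1 is a valid identity: 1/(y - 5) - 5/(y(y - 5)) = (y - 5)/(y(y - 5)) = 1/y.)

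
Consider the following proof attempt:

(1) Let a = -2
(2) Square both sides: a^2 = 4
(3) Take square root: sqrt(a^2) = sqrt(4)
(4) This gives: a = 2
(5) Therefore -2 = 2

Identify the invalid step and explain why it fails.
Step 4: This gives: a = 2

Step 4 incorrectly states that sqrt(a^2) = a. The correct identity is sqrt(a^2) = |a|. Since a = -2 < 0, we have sqrt(a^2) = |-2| = 2, not a = -2.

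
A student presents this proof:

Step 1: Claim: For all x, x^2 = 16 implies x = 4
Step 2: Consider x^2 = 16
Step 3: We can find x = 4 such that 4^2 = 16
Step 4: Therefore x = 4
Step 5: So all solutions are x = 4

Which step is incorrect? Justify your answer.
Step 4: Therefore x = 4

Step 4 incorrectly concludes that x = 4 is the only solution. The proof shows that x = 4 is A solution (existence), but does not show it is the ONLY solution (uniqueness). In fact, x = -4 is also a solution since (-4)^2 = 16. Finding one solution doesn't prove there are no others.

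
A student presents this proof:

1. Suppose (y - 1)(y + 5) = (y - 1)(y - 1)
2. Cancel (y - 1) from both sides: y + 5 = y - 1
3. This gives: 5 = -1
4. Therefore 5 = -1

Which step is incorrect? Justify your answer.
Step 2: Cancel (y - 1) from both sides: y + 5 = y - 1

Step 2 cancels (y - 1) from both sides. This is only valid if (y - 1) ≠ 0, i.e., y ≠ 1. When y = 1, both sides equal zero regardless of the other factors. The correct approach requires considering y = 1 as a separate case.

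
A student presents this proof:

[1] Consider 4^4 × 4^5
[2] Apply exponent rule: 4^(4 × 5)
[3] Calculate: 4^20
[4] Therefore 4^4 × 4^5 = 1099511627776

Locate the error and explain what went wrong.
Step 2: Apply exponent rule: 4^(4 × 5)

Step 2 incorrectly states that a^b × a^c = a^(b×c). The correct rule is a^b × a^c = a^(b+c). The actual value is 4^4 × 4^5 = 4^9 = 262144, not 4^20 = 1099511627776.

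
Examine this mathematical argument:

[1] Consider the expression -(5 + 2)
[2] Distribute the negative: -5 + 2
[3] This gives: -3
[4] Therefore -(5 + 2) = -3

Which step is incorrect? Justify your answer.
Step 2: Distribute the negative: -5 + 2

Step 2 incorrectly distributes the negative sign. The correct distribution is -(5 + 2) = -5 - 2 = -7. The negative must be applied to both terms, not just the first. The error treats -(5 + 2) as -5 + 2, which equals -3 instead of -7.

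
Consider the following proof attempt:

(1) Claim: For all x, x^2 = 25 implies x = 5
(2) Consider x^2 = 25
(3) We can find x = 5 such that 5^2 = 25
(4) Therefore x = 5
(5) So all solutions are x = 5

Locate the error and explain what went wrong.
Step 4: Therefore x = 5

Step 4 incorrectly concludes that x = 5 is the only solution. The proof shows that x = 5 is A solution (existence), but does not show it is the ONLY solution (uniqueness). In fact, x = -5 is also a solution since (-5)^2 = 25. Finding one solution doesn't prove there are no others.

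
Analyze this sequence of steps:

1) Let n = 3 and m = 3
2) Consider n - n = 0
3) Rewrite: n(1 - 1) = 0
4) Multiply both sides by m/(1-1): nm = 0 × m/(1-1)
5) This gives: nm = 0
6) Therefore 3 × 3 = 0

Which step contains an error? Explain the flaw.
Step 4: Multiply both sides by m/(1-1): nm = 0 × m/(1-1)

Step 4 multiplies both sides by m/(1-1). However, 1-1 = 0, so this is multiplication by m/0, which is undefined. We cannot multiply by an undefined expression.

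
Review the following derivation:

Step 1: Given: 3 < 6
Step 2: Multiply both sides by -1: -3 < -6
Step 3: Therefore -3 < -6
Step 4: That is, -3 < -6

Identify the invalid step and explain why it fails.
Step 2: Multiply both sides by -1: -3 < -6

Step 2 multiplies both sides by -1 but fails to reverse the inequality sign. When multiplying (or dividing) an inequality by a negative number, the direction must be reversed. Since 3 < 6, we should get -3 > -6, i.e., -3 > -6.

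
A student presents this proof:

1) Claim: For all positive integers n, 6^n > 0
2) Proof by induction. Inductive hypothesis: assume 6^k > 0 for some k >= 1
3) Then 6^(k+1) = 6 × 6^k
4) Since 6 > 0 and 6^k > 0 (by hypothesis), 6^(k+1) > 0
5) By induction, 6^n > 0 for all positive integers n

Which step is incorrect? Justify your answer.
Step 5: By induction, 6^n > 0 for all positive integers n

Step 5 concludes the proof by induction, but no base case was ever established. A valid induction proof requires: (1) a base case proving 6^1 > 0, and (2) an inductive step showing IF 6^k > 0 THEN 6^(k+1) > 0. Steps 2-4 correctly establish the inductive step, but without the base case the conclusion in step 5 does not follow.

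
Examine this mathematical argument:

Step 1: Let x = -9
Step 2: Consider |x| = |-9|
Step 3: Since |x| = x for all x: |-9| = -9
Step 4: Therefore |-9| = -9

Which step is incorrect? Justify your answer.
Step 3: Since |x| = x for all x: |-9| = -9

Step 3 incorrectly states that |x| = x for all x. The correct definition is |x| = x when x >= 0, and |x| = -x when x < 0. Since -9 < 0, we have |-9| = -(-9) = 9, not -9.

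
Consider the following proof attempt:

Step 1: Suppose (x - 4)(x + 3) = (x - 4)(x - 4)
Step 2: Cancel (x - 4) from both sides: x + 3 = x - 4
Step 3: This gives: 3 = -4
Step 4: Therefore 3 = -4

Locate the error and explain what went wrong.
Step 2: Cancel (x - 4) from both sides: x + 3 = x - 4

Step 2 cancels (x - 4) from both sides. This is only valid if (x - 4) ≠ 0, i.e., x ≠ 4. When x = 4, both sides equal zero regardless of the other factors. The correct approach requires considering x = 4 as a separate case.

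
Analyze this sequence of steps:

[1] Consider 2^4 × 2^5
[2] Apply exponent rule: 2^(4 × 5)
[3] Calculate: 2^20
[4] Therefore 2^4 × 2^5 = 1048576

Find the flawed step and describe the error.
Step 2: Apply exponent rule: 2^(4 × 5)

Step 2 incorrectly states that a^b × a^c = a^(b×c). The correct rule is a^b × a^c = a^(b+c). The actual value is 2^4 × 2^5 = 2^9 = 512, not 2^20 = 1048576.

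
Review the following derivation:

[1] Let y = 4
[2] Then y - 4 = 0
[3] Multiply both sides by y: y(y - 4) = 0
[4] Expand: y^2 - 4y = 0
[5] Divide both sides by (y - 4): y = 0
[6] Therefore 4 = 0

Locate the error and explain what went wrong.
Step 5: Divide both sides by (y - 4): y = 0

Step 5 divides both sides by (y - 4). However, since y = 4, we have (y - 4) = 0. Division by zero is undefined, making this step invalid.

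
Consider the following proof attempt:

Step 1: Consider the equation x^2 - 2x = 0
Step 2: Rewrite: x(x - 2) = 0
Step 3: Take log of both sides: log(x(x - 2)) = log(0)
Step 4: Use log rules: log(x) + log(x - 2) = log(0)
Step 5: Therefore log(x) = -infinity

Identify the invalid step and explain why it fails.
Step 3: Take log of both sides: log(x(x - 2)) = log(0)

Step 3 takes the logarithm of both sides, resulting in log(0) on the right side. The logarithm is only defined for positive numbers; log(0) is undefined (approaches negative infinity). This operation is invalid.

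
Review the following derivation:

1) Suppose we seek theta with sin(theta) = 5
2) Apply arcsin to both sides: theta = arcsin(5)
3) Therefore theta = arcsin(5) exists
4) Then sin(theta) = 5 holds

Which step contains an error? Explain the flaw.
Step 2: Apply arcsin to both sides: theta = arcsin(5)

Step 2 applies arcsin to 5. However, arcsin(x) is only defined for x in [-1, 1] because sin(theta) can only produce values in that range. Since |5| > 1, arcsin(5) is undefined. There is no angle whose sine equals 5.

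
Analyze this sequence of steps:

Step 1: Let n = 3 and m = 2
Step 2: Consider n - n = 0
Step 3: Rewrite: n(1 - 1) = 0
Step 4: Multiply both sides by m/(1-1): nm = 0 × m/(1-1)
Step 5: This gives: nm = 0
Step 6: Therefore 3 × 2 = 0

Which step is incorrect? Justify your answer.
Step 4: Multiply both sides by m/(1-1): nm = 0 × m/(1-1)

Step 4 multiplies both sides by m/(1-1). However, 1-1 = 0, so this is multiplication by m/0, which is undefined. We cannot multiply by an undefined expression.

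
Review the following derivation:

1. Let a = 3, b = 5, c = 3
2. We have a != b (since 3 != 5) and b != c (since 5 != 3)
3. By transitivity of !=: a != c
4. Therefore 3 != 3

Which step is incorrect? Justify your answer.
Step 3: By transitivity of !=: a != c

Step 3 incorrectly applies transitivity to the '!=' relation. Transitivity states: if a R b and b R c, then a R c. However, '!=' is not transitive. Counterexample: 3 != 5 and 5 != 3, but 3 = 3 (both equal 3). Transitivity holds for relations like <, <=, =, but not for !=.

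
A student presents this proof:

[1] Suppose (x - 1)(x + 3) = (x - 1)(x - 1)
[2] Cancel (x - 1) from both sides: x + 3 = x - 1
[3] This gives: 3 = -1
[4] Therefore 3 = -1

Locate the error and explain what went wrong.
Step 2: Cancel (x - 1) from both sides: x + 3 = x - 1

Step 2 cancels (x - 1) from both sides. This is only valid if (x - 1) ≠ 0, i.e., x ≠ 1. When x = 1, both sides equal zero regardless of the other factors. The correct approach requires considering x = 1 as a separate case.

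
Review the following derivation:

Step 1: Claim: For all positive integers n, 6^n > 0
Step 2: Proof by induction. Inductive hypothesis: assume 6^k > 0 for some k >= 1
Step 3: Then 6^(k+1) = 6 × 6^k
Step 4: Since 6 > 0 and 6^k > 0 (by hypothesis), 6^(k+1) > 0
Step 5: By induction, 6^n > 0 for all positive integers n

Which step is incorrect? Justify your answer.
Step 5: By induction, 6^n > 0 for all positive integers n

Step 5 concludes the proof by induction, but no base case was ever established. A valid induction proof requires: (1) a base case proving 6^1 > 0, and (2) an inductive step showing IF 6^k > 0 THEN 6^(k+1) > 0. Steps 2-4 correctly establish the inductive step, but without the base case the conclusion in step 5 does not follow.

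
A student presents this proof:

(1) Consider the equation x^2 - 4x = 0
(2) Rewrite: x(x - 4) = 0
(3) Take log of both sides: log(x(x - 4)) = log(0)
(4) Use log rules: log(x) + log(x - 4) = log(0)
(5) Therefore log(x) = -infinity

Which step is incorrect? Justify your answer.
Step 3: Take log of both sides: log(x(x - 4)) = log(0)

Step 3 takes the logarithm of both sides, resulting in log(0) on the right side. The logarithm is only defined for positive numbers; log(0) is undefined (approaches negative infinity). This operation is invalid.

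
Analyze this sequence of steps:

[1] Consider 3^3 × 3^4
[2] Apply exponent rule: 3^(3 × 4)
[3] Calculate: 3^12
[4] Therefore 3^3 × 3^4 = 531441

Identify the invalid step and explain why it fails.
Step 2: Apply exponent rule: 3^(3 × 4)

Step 2 incorrectly states that a^b × a^c = a^(b×c). The correct rule is a^b × a^c = a^(b+c). The actual value is 3^3 × 3^4 = 3^7 = 2187, not 3^12 = 531441.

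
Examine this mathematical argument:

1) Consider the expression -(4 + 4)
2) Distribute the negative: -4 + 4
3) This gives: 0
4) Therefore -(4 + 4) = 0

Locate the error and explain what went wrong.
Step 2: Distribute the negative: -4 + 4

Step 2 incorrectly distributes the negative sign. The correct distribution is -(4 + 4) = -4 - 4 = -8. The negative must be applied to both terms, not just the first. The error treats -(4 + 4) as -4 + 4, which equals 0 instead of -8.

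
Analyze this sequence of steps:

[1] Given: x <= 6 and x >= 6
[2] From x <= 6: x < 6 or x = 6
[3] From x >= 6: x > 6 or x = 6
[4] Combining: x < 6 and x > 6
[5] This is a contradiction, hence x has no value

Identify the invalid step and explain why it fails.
Step 4: Combining: x < 6 and x > 6

Step 4 incorrectly combines the conditions. From x <= 6 and x >= 6, the intersection is x = 6. The error treats the 'or' cases as 'and' requirements. The correct conclusion is that x = 6 is the unique solution, not that no solution exists.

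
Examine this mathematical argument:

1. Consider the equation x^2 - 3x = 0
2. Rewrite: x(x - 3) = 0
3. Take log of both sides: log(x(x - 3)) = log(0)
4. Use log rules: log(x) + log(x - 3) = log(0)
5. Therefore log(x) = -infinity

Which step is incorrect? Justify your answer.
Step 3: Take log of both sides: log(x(x - 3)) = log(0)

Step 3 takes the logarithm of both sides, resulting in log(0) on the right side. The logarithm is only defined for positive numbers; log(0) is undefined (approaches negative infinity). This operation is invalid.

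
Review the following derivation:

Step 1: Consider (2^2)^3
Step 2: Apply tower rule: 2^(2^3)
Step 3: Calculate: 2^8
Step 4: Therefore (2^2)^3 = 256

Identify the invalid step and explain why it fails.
Step 2: Apply tower rule: 2^(2^3)

Step 2 incorrectly states that (a^b)^c = a^(b^c). The correct rule is (a^b)^c = a^(b×c). The actual value is (2^2)^3 = 2^6 = 64, not 2^8 = 256.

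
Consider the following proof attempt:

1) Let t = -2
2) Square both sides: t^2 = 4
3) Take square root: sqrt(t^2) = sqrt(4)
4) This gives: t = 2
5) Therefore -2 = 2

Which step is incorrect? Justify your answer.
Step 4: This gives: t = 2

Step 4 incorrectly states that sqrt(t^2) = t. The correct identity is sqrt(t^2) = |t|. Since t = -2 < 0, we have sqrt(t^2) = |-2| = 2, not t = -2.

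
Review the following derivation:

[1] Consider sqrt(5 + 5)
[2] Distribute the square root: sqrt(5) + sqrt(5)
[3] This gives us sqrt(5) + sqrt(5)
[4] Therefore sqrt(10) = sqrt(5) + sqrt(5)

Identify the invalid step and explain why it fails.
Step 2: Distribute the square root: sqrt(5) + sqrt(5)

Step 2 incorrectly 'distributes' the square root over addition. The square root function does not distribute: sqrt(a + b) ≠ sqrt(a) + sqrt(b). In fact, sqrt(5 + 5) = sqrt(10) ≈ 3.1623, while sqrt(5) + sqrt(5) ≈ 4.4721.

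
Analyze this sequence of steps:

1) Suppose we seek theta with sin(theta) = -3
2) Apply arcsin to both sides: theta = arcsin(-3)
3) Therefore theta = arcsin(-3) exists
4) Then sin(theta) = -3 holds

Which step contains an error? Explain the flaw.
Step 2: Apply arcsin to both sides: theta = arcsin(-3)

Step 2 applies arcsin to -3. However, arcsin(x) is only defined for x in [-1, 1] because sin(theta) can only produce values in that range. Since |-3| > 1, arcsin(-3) is undefined. There is no angle whose sine equals -3.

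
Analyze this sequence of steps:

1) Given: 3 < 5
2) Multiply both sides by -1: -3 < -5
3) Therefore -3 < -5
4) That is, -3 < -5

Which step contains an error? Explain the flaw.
Step 2: Multiply both sides by -1: -3 < -5

Step 2 multiplies both sides by -1 but fails to reverse the inequality sign. When multiplying (or dividing) an inequality by a negative number, the direction must be reversed. Since 3 < 5, we should get -3 > -5, i.e., -3 > -5.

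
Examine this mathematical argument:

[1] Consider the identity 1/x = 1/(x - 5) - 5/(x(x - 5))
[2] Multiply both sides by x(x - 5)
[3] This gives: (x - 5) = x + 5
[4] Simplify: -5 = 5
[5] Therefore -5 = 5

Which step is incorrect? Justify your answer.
Step 3: This gives: (x - 5) = x + 5

Step 3 makes a sign error when clearing denominators. Multiplying -5/(x(x - 5)) by x(x - 5) gives -5, not +5. The correct result is (x - 5) = x - 5, which is trivially true, not (x - 5) = x + 5. (Step 1 is a valid identity: 1/(x - 5) - 5/(x(x - 5)) = (x - 5)/(x(x - 5)) = 1/x.)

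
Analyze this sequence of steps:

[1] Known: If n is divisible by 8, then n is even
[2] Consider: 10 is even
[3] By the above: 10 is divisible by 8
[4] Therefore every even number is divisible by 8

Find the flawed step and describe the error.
Step 3: By the above: 10 is divisible by 8

Step 3 commits the fallacy of affirming the consequent. The known fact 'divisible by 8 → even' does NOT imply 'even → divisible by 8'. That would be the converse, which is false. For example, 10 is even but 10 ÷ 8 = 1.25, which is not an integer.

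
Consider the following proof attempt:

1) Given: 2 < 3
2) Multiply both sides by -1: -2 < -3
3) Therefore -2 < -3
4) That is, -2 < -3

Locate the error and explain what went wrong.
Step 2: Multiply both sides by -1: -2 < -3

Step 2 multiplies both sides by -1 but fails to reverse the inequality sign. When multiplying (or dividing) an inequality by a negative number, the direction must be reversed. Since 2 < 3, we should get -2 > -3, i.e., -2 > -3.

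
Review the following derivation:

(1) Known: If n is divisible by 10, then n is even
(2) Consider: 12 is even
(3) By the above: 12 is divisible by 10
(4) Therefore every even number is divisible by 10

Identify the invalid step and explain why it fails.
Step 3: By the above: 12 is divisible by 10

Step 3 commits the fallacy of affirming the consequent. The known fact 'divisible by 10 → even' does NOT imply 'even → divisible by 10'. That would be the converse, which is false. For example, 12 is even but 12 ÷ 10 = 1.20, which is not an integer.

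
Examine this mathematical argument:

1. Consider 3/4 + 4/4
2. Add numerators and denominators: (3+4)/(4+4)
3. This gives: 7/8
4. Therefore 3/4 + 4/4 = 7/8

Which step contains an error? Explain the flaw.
Step 2: Add numerators and denominators: (3+4)/(4+4)

Step 2 incorrectly adds fractions by separately adding numerators and denominators. This is wrong. The correct method requires a common denominator: 3/4 + 4/4 = (3×4 + 4×4)/(4×4) = 28/16 = 7/4. The method used gives 7/8, which is different.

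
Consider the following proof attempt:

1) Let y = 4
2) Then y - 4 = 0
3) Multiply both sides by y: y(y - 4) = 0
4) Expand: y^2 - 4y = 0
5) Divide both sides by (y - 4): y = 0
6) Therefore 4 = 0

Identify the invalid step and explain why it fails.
Step 5: Divide both sides by (y - 4): y = 0

Step 5 divides both sides by (y - 4). However, since y = 4, we have (y - 4) = 0. Division by zero is undefined, making this step invalid.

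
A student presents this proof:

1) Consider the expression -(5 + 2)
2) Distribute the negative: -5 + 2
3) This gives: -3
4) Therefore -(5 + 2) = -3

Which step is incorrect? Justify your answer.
Step 2: Distribute the negative: -5 + 2

Step 2 incorrectly distributes the negative sign. The correct distribution is -(5 + 2) = -5 - 2 = -7. The negative must be applied to both terms, not just the first. The error treats -(5 + 2) as -5 + 2, which equals -3 instead of -7.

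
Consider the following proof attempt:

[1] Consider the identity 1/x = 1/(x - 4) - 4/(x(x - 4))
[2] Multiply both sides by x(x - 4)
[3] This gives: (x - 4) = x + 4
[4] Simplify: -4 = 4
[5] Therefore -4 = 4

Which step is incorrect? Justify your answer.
Step 3: This gives: (x - 4) = x + 4

Step 3 makes a sign error when clearing denominators. Multiplying -4/(x(x - 4)) by x(x - 4) gives -4, not +4. The correct result is (x - 4) = x - 4, which is trivially true, not (x - 4) = x + 4. (Step 1 is a valid identity: 1/(x - 4) - 4/(x(x - 4)) = (x - 4)/(x(x - 4)) = 1/x.)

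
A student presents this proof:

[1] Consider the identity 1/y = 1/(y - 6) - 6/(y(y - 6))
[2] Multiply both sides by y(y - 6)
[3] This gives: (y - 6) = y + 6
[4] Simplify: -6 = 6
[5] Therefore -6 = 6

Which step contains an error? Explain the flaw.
Step 3: This gives: (y - 6) = y + 6

Step 3 makes a sign error when clearing denominators. Multiplying -6/(y(y - 6)) by y(y - 6) gives -6, not +6. The correct result is (y - 6) = y - 6, which is trivially true, not (y - 6) = y + 6. (Step 1 is a valid identity: 1/(y - 6) - 6/(y(y - 6)) = (y - 6)/(y(y - 6)) = 1/y.)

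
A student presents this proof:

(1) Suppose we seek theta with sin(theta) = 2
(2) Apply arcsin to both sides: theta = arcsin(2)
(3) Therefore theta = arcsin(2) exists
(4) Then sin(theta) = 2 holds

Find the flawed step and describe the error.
Step 2: Apply arcsin to both sides: theta = arcsin(2)

Step 2 applies arcsin to 2. However, arcsin(x) is only defined for x in [-1, 1] because sin(theta) can only produce values in that range. Since |2| > 1, arcsin(2) is undefined. There is no angle whose sine equals 2.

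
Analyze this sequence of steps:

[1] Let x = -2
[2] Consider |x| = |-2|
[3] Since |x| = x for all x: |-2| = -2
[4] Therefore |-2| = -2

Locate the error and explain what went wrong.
Step 3: Since |x| = x for all x: |-2| = -2

Step 3 incorrectly states that |x| = x for all x. The correct definition is |x| = x when x >= 0, and |x| = -x when x < 0. Since -2 < 0, we have |-2| = -(-2) = 2, not -2.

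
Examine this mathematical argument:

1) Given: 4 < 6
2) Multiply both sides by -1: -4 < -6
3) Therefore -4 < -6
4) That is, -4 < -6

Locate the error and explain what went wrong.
Step 2: Multiply both sides by -1: -4 < -6

Step 2 multiplies both sides by -1 but fails to reverse the inequality sign. When multiplying (or dividing) an inequality by a negative number, the direction must be reversed. Since 4 < 6, we should get -4 > -6, i.e., -4 > -6.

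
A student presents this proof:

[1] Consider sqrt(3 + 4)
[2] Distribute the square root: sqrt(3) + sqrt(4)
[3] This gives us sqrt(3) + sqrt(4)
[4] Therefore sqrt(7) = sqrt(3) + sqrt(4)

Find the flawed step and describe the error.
Step 2: Distribute the square root: sqrt(3) + sqrt(4)

Step 2 incorrectly 'distributes' the square root over addition. The square root function does not distribute: sqrt(a + b) ≠ sqrt(a) + sqrt(b). In fact, sqrt(3 + 4) = sqrt(7) ≈ 2.6458, while sqrt(3) + sqrt(4) ≈ 3.7321.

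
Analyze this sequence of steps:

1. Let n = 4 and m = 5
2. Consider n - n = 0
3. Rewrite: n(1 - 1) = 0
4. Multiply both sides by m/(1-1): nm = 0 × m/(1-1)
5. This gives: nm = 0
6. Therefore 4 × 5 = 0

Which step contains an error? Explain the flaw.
Step 4: Multiply both sides by m/(1-1): nm = 0 × m/(1-1)

Step 4 multiplies both sides by m/(1-1). However, 1-1 = 0, so this is multiplication by m/0, which is undefined. We cannot multiply by an undefined expression.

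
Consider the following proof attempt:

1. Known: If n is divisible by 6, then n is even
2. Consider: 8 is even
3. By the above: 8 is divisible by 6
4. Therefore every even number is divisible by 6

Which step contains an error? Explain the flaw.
Step 3: By the above: 8 is divisible by 6

Step 3 commits the fallacy of affirming the consequent. The known fact 'divisible by 6 → even' does NOT imply 'even → divisible by 6'. That would be the converse, which is false. For example, 8 is even but 8 ÷ 6 = 1.33, which is not an integer.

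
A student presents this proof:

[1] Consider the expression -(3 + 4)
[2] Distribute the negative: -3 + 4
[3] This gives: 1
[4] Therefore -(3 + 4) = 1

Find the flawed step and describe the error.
Step 2: Distribute the negative: -3 + 4

Step 2 incorrectly distributes the negative sign. The correct distribution is -(3 + 4) = -3 - 4 = -7. The negative must be applied to both terms, not just the first. The error treats -(3 + 4) as -3 + 4, which equals 1 instead of -7.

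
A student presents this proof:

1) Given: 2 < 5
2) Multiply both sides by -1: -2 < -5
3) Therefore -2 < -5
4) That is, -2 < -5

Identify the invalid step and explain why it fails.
Step 2: Multiply both sides by -1: -2 < -5

Step 2 multiplies both sides by -1 but fails to reverse the inequality sign. When multiplying (or dividing) an inequality by a negative number, the direction must be reversed. Since 2 < 5, we should get -2 > -5, i.e., -2 > -5.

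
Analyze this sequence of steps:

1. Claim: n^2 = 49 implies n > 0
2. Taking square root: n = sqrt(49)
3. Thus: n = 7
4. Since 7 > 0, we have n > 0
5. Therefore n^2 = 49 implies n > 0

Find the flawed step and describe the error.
Step 2: Taking square root: n = sqrt(49)

Step 2 takes the square root and assumes the positive root only. The equation n^2 = 49 actually has two solutions: n = 7 and n = -7. The proof silently assumes n > 0 without justification, then uses this assumption to conclude n > 0, which is circular. The counterexample n = -7 shows the claim is false.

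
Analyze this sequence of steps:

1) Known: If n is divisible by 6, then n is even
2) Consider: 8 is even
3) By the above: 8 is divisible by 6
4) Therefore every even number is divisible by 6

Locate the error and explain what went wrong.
Step 3: By the above: 8 is divisible by 6

Step 3 commits the fallacy of affirming the consequent. The known fact 'divisible by 6 → even' does NOT imply 'even → divisible by 6'. That would be the converse, which is false. For example, 8 is even but 8 ÷ 6 = 1.33, which is not an integer.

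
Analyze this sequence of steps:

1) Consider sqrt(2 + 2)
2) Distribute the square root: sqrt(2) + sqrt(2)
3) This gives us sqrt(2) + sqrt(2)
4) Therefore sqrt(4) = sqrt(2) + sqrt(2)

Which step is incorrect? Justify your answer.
Step 2: Distribute the square root: sqrt(2) + sqrt(2)

Step 2 incorrectly 'distributes' the square root over addition. The square root function does not distribute: sqrt(a + b) ≠ sqrt(a) + sqrt(b). In fact, sqrt(2 + 2) = sqrt(4) ≈ 2.0000, while sqrt(2) + sqrt(2) ≈ 2.8284.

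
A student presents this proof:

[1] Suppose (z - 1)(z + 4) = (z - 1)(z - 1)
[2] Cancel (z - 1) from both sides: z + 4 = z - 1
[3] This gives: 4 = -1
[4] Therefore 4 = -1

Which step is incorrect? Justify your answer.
Step 2: Cancel (z - 1) from both sides: z + 4 = z - 1

Step 2 cancels (z - 1) from both sides. This is only valid if (z - 1) ≠ 0, i.e., z ≠ 1. When z = 1, both sides equal zero regardless of the other factors. The correct approach requires considering z = 1 as a separate case.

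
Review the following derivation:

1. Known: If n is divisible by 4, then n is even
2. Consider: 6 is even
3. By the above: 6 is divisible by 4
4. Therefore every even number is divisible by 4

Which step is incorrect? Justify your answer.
Step 3: By the above: 6 is divisible by 4

Step 3 commits the fallacy of affirming the consequent. The known fact 'divisible by 4 → even' does NOT imply 'even → divisible by 4'. That would be the converse, which is false. For example, 6 is even but 6 ÷ 4 = 1.50, which is not an integer.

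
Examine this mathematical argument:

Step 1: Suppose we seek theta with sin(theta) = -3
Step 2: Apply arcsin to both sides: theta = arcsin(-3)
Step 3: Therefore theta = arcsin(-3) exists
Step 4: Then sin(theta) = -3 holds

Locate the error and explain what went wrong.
Step 2: Apply arcsin to both sides: theta = arcsin(-3)

Step 2 applies arcsin to -3. However, arcsin(x) is only defined for x in [-1, 1] because sin(theta) can only produce values in that range. Since |-3| > 1, arcsin(-3) is undefined. There is no angle whose sine equals -3.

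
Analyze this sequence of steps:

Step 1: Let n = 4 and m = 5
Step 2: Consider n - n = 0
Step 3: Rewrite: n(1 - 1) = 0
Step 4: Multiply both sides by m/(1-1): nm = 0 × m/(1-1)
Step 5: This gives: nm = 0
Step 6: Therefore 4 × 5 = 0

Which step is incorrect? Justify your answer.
Step 4: Multiply both sides by m/(1-1): nm = 0 × m/(1-1)

Step 4 multiplies both sides by m/(1-1). However, 1-1 = 0, so this is multiplication by m/0, which is undefined. We cannot multiply by an undefined expression.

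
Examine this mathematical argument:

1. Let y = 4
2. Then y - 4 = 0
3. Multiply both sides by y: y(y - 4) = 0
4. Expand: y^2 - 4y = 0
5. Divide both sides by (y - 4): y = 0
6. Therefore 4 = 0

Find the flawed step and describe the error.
Step 5: Divide both sides by (y - 4): y = 0

Step 5 divides both sides by (y - 4). However, since y = 4, we have (y - 4) = 0. Division by zero is undefined, making this step invalid.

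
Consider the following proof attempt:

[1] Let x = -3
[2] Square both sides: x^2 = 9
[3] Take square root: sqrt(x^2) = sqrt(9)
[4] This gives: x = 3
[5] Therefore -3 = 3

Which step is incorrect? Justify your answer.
Step 4: This gives: x = 3

Step 4 incorrectly states that sqrt(x^2) = x. The correct identity is sqrt(x^2) = |x|. Since x = -3 < 0, we have sqrt(x^2) = |-3| = 3, not x = -3.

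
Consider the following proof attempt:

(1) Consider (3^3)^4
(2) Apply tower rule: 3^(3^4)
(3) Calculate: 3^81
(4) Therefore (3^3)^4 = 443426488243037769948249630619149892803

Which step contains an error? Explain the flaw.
Step 2: Apply tower rule: 3^(3^4)

Step 2 incorrectly states that (a^b)^c = a^(b^c). The correct rule is (a^b)^c = a^(b×c). The actual value is (3^3)^4 = 3^12 = 531441, not 3^81 = 443426488243037769948249630619149892803.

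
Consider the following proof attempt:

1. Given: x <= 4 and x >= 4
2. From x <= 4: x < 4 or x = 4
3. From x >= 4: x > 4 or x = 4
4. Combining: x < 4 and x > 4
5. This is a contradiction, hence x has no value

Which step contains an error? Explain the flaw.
Step 4: Combining: x < 4 and x > 4

Step 4 incorrectly combines the conditions. From x <= 4 and x >= 4, the intersection is x = 4. The error treats the 'or' cases as 'and' requirements. The correct conclusion is that x = 4 is the unique solution, not that no solution exists.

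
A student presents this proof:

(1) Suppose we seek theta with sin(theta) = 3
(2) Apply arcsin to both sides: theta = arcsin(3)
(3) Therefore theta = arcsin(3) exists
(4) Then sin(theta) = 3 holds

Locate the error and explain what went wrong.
Step 2: Apply arcsin to both sides: theta = arcsin(3)

Step 2 applies arcsin to 3. However, arcsin(x) is only defined for x in [-1, 1] because sin(theta) can only produce values in that range. Since |3| > 1, arcsin(3) is undefined. There is no angle whose sine equals 3.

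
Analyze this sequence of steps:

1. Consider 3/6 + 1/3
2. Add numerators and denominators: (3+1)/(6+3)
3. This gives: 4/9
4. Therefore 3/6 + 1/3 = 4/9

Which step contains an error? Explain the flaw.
Step 2: Add numerators and denominators: (3+1)/(6+3)

Step 2 incorrectly adds fractions by separately adding numerators and denominators. This is wrong. The correct method requires a common denominator: 3/6 + 1/3 = (3×3 + 1×6)/(6×3) = 15/18 = 5/6. The method used gives 4/9, which is different.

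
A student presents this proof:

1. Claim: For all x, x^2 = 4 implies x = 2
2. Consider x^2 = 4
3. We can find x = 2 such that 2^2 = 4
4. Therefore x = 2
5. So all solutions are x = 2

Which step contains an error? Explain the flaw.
Step 4: Therefore x = 2

Step 4 incorrectly concludes that x = 2 is the only solution. The proof shows that x = 2 is A solution (existence), but does not show it is the ONLY solution (uniqueness). In fact, x = -2 is also a solution since (-2)^2 = 4. Finding one solution doesn't prove there are no others.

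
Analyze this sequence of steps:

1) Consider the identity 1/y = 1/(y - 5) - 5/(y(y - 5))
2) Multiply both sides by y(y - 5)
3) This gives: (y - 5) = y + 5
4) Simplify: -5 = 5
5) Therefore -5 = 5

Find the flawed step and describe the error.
Step 3: This gives: (y - 5) = y + 5

Step 3 makes a sign error when clearing denominators. Multiplying -5/(y(y - 5)) by y(y - 5) gives -5, not +5. The correct result is (y - 5) = y - 5, which is trivially true, not (y - 5) = y + 5. (Step 1 is a valid identity: 1/(y - 5) - 5/(y(y - 5)) = (y - 5)/(y(y - 5)) = 1/y.)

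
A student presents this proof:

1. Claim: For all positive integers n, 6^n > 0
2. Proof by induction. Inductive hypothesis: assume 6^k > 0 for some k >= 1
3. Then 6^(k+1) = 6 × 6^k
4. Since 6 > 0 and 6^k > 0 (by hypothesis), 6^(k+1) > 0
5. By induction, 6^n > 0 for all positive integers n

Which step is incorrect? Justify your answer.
Step 5: By induction, 6^n > 0 for all positive integers n

Step 5 concludes the proof by induction, but no base case was ever established. A valid induction proof requires: (1) a base case proving 6^1 > 0, and (2) an inductive step showing IF 6^k > 0 THEN 6^(k+1) > 0. Steps 2-4 correctly establish the inductive step, but without the base case the conclusion in step 5 does not follow.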